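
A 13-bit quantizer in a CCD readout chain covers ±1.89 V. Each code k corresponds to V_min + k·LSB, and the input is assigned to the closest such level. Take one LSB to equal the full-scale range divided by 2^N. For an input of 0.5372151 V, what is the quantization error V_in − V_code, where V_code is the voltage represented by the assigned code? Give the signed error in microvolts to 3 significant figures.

Full-scale range = 1.89 V − (-1.89 V) = 3.78 V. LSB = 3.78 V / 2^13 ≈ 461.4 µV.
Position in LSBs: (0.5372151 − (-1.89)) × 8192/3.78 = 5260.2503; rounding gives k = 5260.
V_code = V_min + k × range/2^13 = -1.89 + 5260 × 3.78/8192 = 0.5370996094 V.
e = 0.5372151 − (0.5370996094) = +115 µV.

+115 µV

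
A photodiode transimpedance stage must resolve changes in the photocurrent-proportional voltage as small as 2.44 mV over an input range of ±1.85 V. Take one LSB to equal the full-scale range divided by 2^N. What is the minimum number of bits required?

11 bits

The full-scale span is 1.85 − (-1.85) = 3.7 V.
3.7 V / 2.44 mV = 1516. Since 2^10 = 1024 and 2^11 = 2048, N = 11.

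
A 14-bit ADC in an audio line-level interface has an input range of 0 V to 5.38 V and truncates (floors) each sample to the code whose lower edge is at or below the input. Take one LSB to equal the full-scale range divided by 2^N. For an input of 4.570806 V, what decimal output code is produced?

13919

Full-scale range = 5.38 V. LSB = 5.38 V / 2^14 ≈ 328.4 µV.
(V_in − V_min) × 2^14/range = (4.570806 − (0)) × 16384/5.38 = 13919.718.
Floor → code = 13919.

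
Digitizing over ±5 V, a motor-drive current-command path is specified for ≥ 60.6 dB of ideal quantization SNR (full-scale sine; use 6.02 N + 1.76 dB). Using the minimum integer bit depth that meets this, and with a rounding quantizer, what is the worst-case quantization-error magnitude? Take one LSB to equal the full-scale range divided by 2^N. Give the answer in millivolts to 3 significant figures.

Span: 5 V − (-5 V) = 10 V.
N ≥ (60.6 − 1.76)/6.02 = 9.774 → N_min = 10.
One LSB is 10 V / 1024 = 9.7656 mV.
|e|_max = LSB/2 = 4.88 mV.

4.88 mV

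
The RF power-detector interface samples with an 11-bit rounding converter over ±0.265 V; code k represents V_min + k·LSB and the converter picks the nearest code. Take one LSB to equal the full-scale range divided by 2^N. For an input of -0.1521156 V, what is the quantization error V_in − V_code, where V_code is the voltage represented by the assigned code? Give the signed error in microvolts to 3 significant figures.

+52.4 µV

Span: 0.265 V − (-0.265 V) = 0.53 V. LSB = 0.53 V / 2^11 ≈ 258.8 µV.
Position in LSBs: (-0.1521156 − (-0.265)) × 2048/0.53 = 436.2024; rounding gives k = 436.
V_code = -0.265 + (436/2048) × 0.53 = -0.1521679688 V.
Error = V_in − V_code = -0.1521156 − (-0.1521679688) = +52.4 µV.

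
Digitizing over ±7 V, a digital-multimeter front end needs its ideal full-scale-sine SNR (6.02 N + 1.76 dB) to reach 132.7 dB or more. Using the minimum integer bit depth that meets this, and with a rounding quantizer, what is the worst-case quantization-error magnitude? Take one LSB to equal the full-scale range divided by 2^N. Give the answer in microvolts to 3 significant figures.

Full-scale range = 7 V − (-7 V) = 14 V.
N ≥ (132.7 − 1.76)/6.02 = 21.751 → N_min = 22.
LSB = 14 V / 2^22 = 3.3379 µV.
|e|_max = LSB/2 = 1.67 µV.

1.67 µV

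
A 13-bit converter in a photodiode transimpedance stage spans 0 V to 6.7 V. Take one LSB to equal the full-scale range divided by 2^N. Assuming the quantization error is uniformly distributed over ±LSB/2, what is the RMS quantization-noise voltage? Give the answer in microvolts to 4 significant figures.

Span = 6.7 V.
One LSB is 6.7 V / 8192 = 0.817871 mV.
V_rms = LSB/√12 = 0.817871 mV / √12 = 236.1 µV.

236.1 µV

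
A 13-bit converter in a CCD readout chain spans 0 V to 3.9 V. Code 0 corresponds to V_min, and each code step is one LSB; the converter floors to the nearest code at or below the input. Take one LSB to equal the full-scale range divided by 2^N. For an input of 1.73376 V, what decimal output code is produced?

V_FS = 3.9 V. LSB = 3.9 V / 2^13 ≈ 476.1 µV.
code = ⌊(V_in − V_min)/LSB⌋ = ⌊(V_in − V_min) × 2^13 / range⌋
     = ⌊(1.73376 − (0)) × 8192 / 3.9⌋ = ⌊1.73376 × 8192/3.9⌋
     = ⌊3641.785⌋ = 3641.

3641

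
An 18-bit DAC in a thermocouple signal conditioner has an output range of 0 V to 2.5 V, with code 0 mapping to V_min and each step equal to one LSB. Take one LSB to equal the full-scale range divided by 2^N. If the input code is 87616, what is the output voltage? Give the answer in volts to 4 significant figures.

0.8356 V

Full-scale range = 2.5 V. LSB = 2.5 V / 2^18.
Output = V_min + (87616/262144) × range = 0 + 0.334229 × 2.5 V
      = 0 V + 0.835571 V = 0.835571 V.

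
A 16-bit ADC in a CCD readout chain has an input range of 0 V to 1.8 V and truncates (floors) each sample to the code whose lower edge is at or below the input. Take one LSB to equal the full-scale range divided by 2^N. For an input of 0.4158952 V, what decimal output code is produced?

V_FS = 1.8 V. LSB = 1.8 V / 2^16 ≈ 27.47 µV.
(V_in − V_min) × 2^16/range = (0.4158952 − (0)) × 65536/1.8 = 15142.282.
Floor → code = 15142.

15142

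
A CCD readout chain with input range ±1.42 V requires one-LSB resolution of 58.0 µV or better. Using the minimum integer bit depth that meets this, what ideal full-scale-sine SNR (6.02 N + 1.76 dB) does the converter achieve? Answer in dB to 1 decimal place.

98.1 dB

Full-scale range = 1.42 V − (-1.42 V) = 2.84 V.
Need 2^N ≥ 2.84 V / 58.0 µV = 48970 → N_min = 16.
6.02(16) + 1.76 = 98.08 dB.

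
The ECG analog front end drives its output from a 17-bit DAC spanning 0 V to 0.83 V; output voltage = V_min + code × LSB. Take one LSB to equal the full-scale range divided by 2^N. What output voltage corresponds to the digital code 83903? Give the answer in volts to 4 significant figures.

Range is 0.83 V. LSB = 0.83 V / 2^17.
V_out = V_min + code × LSB = 0 V + 83903 × 0.83 V / 131072
      = 0 + 0.531307 = 0.531307 V.

0.5313 V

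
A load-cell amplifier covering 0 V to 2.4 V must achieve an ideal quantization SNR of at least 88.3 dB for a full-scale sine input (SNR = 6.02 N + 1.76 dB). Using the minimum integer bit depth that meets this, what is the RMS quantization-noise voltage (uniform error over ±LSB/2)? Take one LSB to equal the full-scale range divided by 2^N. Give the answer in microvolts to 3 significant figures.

21.1 µV

Full-scale range = 2.4 V.
N ≥ (88.3 − 1.76)/6.02 = 14.375 → N_min = 15.
One LSB is 2.4 V / 32768 = 73.242 µV.
σ_q = LSB/√12 = 73.242 µV/3.4641 = 21.1 µV.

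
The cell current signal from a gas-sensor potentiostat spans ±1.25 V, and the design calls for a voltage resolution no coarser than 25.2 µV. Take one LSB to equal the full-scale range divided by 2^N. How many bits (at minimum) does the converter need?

17 bits

The full-scale span is 1.25 − (-1.25) = 2.5 V.
Required number of levels: 2.5/25.2 µV = 99206; smallest N with 2^N ≥ that is 17.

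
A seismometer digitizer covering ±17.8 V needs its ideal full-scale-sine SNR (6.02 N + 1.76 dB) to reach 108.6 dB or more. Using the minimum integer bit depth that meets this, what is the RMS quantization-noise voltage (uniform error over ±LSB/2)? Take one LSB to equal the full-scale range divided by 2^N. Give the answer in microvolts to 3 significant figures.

39.2 µV

The full-scale span is 17.8 − (-17.8) = 35.6 V.
6.02 N + 1.76 ≥ 108.6 gives N ≥ 17.748, so the minimum integer is 18.
LSB = 35.6 V ÷ 2^18 = 35.6/262144 V = 135.80 µV.
RMS noise = LSB/√12 = 39.2 µV.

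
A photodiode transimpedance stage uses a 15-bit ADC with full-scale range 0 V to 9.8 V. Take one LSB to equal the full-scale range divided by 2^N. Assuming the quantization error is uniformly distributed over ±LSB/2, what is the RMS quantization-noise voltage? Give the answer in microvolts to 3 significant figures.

86.3 µV

Full-scale range = 9.8 V.
Step size = 9.8/32768 V = 299.07 µV.
σ_q = LSB/√12 = 299.07 µV/3.4641 = 86.3 µV.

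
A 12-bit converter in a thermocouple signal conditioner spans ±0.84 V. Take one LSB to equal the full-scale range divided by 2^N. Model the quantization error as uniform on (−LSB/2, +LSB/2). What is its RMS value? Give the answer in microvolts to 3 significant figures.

118 µV

Span: 0.84 V − (-0.84 V) = 1.68 V.
One LSB is 1.68 V / 4096 = 410.16 µV.
For a uniform distribution on [−LSB/2, +LSB/2], V_rms = LSB/√12 = 410.16 µV/3.4641 = 118 µV.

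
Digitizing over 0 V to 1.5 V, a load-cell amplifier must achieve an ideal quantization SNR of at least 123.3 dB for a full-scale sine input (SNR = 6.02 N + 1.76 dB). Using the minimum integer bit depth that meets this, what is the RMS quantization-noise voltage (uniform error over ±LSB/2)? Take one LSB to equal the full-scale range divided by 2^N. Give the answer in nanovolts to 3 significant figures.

206 nV

Range is 1.5 V.
6.02 N + 1.76 ≥ 123.3 gives N ≥ 20.189, so the minimum integer is 21.
One LSB is 1.5 V / 2097152 = 0.71526 µV.
V_rms = LSB/√12 = 206 nV.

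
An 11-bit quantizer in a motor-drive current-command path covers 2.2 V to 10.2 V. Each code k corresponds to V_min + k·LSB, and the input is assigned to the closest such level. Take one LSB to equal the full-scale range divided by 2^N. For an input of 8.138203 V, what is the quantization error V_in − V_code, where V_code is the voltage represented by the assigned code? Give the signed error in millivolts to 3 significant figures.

+0.703 mV

Full-scale range = 10.2 V − (2.2 V) = 8 V. LSB = 8 V / 2^11 ≈ 3.906 mV.
Position in LSBs: (8.138203 − (2.2)) × 2048/8 = 1520.1800; rounding gives k = 1520.
V_code = 2.2 + (1520/2048) × 8 = 8.137500000 V.
V_in − V_code = 8.138203 − (8.137500000) = +0.703 mV.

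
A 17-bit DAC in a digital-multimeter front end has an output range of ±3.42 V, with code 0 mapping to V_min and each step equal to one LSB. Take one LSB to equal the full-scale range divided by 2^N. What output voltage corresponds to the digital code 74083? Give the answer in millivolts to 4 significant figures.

446.0 mV

The full-scale span is 3.42 − (-3.42) = 6.84 V. LSB = 6.84 V / 2^17.
Output = V_min + (74083/131072) × range = -3.42 + 0.565208 × 6.84 V
      = -3.42 V + 3.86603 V = 0.446026 V.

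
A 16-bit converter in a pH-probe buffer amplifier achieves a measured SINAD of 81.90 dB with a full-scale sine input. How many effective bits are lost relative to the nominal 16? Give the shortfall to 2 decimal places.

Effective bits = (81.90 − 1.76)/6.02 = 13.3123.
Lost resolution: 16 − 13.3123 = 2.6877 bits.

2.69 bits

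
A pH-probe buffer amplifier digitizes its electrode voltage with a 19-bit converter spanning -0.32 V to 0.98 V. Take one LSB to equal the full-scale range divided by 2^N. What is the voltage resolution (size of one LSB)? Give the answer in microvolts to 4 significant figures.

Range = 0.98 − (-0.32) = 1.3 V.
Number of codes = 2^19 = 524288.
One LSB is 1.3 V / 524288 = 2.480 µV.

2.480 µV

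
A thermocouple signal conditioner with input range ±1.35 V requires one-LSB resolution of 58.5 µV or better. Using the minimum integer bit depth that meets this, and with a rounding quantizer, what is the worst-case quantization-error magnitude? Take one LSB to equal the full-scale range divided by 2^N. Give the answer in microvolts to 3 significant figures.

20.6 µV

Span: 1.35 V − (-1.35 V) = 2.7 V.
Need 2^N ≥ 2.7 V / 58.5 µV = 46150 → N_min = 16.
LSB = 2.7 V / 2^16 = 41.199 µV.
|e|_max = LSB/2 = 20.6 µV.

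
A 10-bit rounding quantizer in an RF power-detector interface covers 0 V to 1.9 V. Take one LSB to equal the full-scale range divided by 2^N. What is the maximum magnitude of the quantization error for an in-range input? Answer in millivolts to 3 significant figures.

0.928 mV

Span = 1.9 V.
One LSB is 1.9 V / 1024 = 1.8555 mV.
A rounding quantizer has |error| ≤ LSB/2 = 0.928 mV.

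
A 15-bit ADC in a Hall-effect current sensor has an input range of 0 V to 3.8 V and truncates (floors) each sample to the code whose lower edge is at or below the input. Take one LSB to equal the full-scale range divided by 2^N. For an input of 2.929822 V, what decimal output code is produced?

25264

Span = 3.8 V. LSB = 3.8 V / 2^15 ≈ 116.0 µV.
V_in − V_min = 2.929822 − (0) = 2.929822 V.
Divide by LSB: 2.929822 × 32768/3.8 = 25264.3177.
Truncating gives code 25264.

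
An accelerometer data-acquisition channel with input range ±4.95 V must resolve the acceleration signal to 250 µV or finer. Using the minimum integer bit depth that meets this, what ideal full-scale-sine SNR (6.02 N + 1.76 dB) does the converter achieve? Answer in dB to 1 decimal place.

Span: 4.95 V − (-4.95 V) = 9.9 V.
9.9 V / 250 µV = 39600. Since 2^15 = 32768 and 2^16 = 65536, N = 16.
Ideal SNR at N = 16: 6.02·16 + 1.76 = 98.1 dB.

98.1 dB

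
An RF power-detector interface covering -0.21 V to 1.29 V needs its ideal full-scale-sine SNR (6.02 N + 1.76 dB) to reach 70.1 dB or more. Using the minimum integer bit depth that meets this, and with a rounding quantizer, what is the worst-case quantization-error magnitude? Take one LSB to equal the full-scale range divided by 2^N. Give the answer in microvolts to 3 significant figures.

183 µV

Full-scale range = 1.29 V − (-0.21 V) = 1.5 V.
Solving 6.02 N ≥ 70.1 − 1.76: N ≥ 11.352. Round up → N = 12.
Step size = 1.5/4096 V = 366.21 µV.
Max error for round-to-nearest is LSB/2 = 183 µV.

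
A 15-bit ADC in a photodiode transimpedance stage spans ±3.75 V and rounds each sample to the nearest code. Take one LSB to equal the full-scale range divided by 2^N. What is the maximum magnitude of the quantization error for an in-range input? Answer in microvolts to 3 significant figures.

114 µV

Full-scale range = 3.75 V − (-3.75 V) = 7.5 V.
LSB = 7.5 V / 2^15 = 228.88 µV.
A rounding quantizer has |error| ≤ LSB/2 = 114 µV.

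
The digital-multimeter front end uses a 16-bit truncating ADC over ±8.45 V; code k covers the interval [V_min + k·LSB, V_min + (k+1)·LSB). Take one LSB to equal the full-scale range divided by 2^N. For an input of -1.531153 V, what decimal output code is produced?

Full-scale range = 8.45 V − (-8.45 V) = 16.9 V. LSB = 16.9 V / 2^16 ≈ 257.9 µV.
code = ⌊(V_in − V_min)/LSB⌋ = ⌊(V_in − V_min) × 2^16 / range⌋
     = ⌊(-1.531153 − (-8.45)) × 65536 / 16.9⌋ = ⌊6.918847 × 65536/16.9⌋
     = ⌊26830.388⌋ = 26830.

26830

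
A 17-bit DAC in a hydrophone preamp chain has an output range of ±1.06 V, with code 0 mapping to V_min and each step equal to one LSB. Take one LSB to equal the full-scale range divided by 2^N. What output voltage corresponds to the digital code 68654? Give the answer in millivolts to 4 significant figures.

Full-scale range = 1.06 V − (-1.06 V) = 2.12 V. LSB = 2.12 V / 2^17.
Output = V_min + (68654/131072) × range = -1.06 + 0.523788 × 2.12 V
      = -1.06 V + 1.11043 V = 0.0504315 V.

50.43 mV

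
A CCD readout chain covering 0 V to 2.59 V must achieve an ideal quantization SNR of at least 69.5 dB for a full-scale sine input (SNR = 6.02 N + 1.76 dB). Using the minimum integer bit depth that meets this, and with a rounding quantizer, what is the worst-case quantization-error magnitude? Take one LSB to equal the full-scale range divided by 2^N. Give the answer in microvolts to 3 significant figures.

Full-scale range = 2.59 V.
Required N = ⌈(69.5 − 1.76)/6.02⌉ = ⌈11.252⌉ = 12.
LSB = 2.59 V ÷ 2^12 = 2.59/4096 V = 0.63232 mV.
Half an LSB is 316 µV.

316 µV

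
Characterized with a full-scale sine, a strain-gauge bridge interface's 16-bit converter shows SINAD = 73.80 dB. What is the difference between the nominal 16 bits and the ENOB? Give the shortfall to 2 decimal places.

N_eff = (73.80 − 1.76)/6.02 = 11.9668 bits.
Lost resolution: 16 − 11.9668 = 4.0332 bits.

4.03 bits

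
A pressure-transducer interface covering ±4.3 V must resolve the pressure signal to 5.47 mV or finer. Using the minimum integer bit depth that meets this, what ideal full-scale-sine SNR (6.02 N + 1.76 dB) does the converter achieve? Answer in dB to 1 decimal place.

68.0 dB

Range = 4.3 − (-4.3) = 8.6 V.
Levels needed ≥ 8.6/5.47 mV = 1572. 2^11 = 2048 suffices, so N_min = 11.
SNR = 6.02 × 11 + 1.76 = 67.98 dB.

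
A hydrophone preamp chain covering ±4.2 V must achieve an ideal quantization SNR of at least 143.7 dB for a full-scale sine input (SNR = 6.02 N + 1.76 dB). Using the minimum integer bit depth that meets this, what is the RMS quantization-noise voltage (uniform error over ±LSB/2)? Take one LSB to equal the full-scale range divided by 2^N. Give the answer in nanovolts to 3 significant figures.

Full-scale range = 4.2 V − (-4.2 V) = 8.4 V.
N ≥ (143.7 − 1.76)/6.02 = 23.578 → N_min = 24.
LSB = 8.4 V ÷ 2^24 = 8.4/16777216 V = 0.50068 µV.
σ_q = LSB/√12 = 0.50068 µV/3.4641 = 145 nV.

145 nV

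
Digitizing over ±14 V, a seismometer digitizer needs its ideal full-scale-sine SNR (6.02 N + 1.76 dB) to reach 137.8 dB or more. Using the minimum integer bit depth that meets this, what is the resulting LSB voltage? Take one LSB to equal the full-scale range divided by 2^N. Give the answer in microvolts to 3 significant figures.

3.34 µV

Full-scale range = 14 V − (-14 V) = 28 V.
Required N = ⌈(137.8 − 1.76)/6.02⌉ = ⌈22.598⌉ = 23.
Step size = 28/8388608 V = 3.34 µV.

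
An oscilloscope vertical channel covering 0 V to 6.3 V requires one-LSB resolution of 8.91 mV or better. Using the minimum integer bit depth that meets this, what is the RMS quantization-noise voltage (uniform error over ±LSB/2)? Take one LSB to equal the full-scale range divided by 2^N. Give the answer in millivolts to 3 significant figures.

V_FS = 6.3 V.
Need 2^N ≥ 6.3 V / 8.91 mV = 707.1 → N_min = 10.
LSB = 6.3 V / 2^10 = 6.1523 mV.
V_rms = LSB/√12 = 1.78 mV.

1.78 mV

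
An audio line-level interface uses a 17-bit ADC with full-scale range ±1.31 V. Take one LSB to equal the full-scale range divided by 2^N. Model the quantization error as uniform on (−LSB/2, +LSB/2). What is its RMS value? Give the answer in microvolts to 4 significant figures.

Full-scale range = 1.31 V − (-1.31 V) = 2.62 V.
One LSB is 2.62 V / 131072 = 19.9890 µV.
σ_q = LSB/√12 = 19.9890 µV/3.4641 = 5.770 µV.

5.770 µV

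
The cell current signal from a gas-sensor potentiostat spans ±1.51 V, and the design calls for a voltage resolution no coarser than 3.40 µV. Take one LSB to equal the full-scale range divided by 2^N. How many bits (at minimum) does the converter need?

Range = 1.51 − (-1.51) = 3.02 V.
Need 2^N ≥ 3.02 V / 3.40 µV = 888200 → N_min = 20.

20 bits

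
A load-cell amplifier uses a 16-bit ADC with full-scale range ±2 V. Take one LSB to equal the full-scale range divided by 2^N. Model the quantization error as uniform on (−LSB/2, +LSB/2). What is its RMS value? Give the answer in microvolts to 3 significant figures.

Span: 2 V − (-2 V) = 4 V.
One LSB is 4 V / 65536 = 61.035 µV.
RMS of a uniform error over width LSB is LSB/√12 = 17.6 µV.

17.6 µV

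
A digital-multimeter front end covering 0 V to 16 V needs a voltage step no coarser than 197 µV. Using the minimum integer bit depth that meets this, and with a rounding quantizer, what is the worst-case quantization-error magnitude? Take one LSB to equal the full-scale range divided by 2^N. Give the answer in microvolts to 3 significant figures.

61.0 µV

V_FS = 16 V.
16 V / 197 µV = 81220. Since 2^16 = 65536 and 2^17 = 131072, N = 17.
LSB = 16 V / 2^17 = 122.07 µV.
|e|_max = LSB/2 = 61.0 µV.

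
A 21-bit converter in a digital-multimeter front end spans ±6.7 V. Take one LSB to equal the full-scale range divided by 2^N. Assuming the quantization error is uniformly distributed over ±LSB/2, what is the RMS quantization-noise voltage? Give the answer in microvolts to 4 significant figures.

1.845 µV

Span: 6.7 V − (-6.7 V) = 13.4 V.
One LSB is 13.4 V / 2097152 = 6.38962 µV.
σ_q = LSB/√12 = 6.38962 µV/3.4641 = 1.845 µV.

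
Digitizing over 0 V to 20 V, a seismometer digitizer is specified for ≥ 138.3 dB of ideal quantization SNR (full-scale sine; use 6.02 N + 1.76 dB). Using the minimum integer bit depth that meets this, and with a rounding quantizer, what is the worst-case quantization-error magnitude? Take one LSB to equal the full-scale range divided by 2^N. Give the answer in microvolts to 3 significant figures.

V_FS = 20 V.
N ≥ (138.3 − 1.76)/6.02 = 22.681 → N_min = 23.
LSB = 20 V / 2^23 = 2.3842 µV.
Half an LSB is 1.19 µV.

1.19 µV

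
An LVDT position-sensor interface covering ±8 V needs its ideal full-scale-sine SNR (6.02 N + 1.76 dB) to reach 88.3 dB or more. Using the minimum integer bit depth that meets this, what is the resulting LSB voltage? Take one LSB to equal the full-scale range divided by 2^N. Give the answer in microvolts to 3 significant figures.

The full-scale span is 8 − (-8) = 16 V.
6.02 N + 1.76 ≥ 88.3 gives N ≥ 14.375, so the minimum integer is 15.
Step size = 16/32768 V = 488 µV.

488 µV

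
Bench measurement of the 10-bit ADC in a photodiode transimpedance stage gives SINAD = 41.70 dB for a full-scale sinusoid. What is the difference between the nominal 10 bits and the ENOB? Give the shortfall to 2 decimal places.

N_eff = (41.70 − 1.76)/6.02 = 6.6346 bits.
Shortfall = 10 − 6.6346 = 3.3654 bits.

3.37 bits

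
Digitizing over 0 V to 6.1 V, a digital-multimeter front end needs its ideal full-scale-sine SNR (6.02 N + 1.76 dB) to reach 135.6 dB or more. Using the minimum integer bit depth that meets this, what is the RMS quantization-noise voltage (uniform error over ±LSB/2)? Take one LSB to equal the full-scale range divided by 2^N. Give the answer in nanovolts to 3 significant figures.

210 nV

Full-scale range = 6.1 V.
Solving 6.02 N ≥ 135.6 − 1.76: N ≥ 22.233. Round up → N = 23.
LSB = 6.1 V / 2^23 = 0.72718 µV.
RMS noise = LSB/√12 = 210 nV.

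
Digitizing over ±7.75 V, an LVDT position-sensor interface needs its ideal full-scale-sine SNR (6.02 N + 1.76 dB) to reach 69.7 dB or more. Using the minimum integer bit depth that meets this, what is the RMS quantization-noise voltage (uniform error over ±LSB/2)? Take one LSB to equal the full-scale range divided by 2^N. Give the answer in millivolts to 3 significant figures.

1.09 mV

Full-scale range = 7.75 V − (-7.75 V) = 15.5 V.
6.02 N + 1.76 ≥ 69.7 gives N ≥ 11.286, so the minimum integer is 12.
LSB = 15.5 V / 2^12 = 3.7842 mV.
V_rms = LSB/√12 = 1.09 mV.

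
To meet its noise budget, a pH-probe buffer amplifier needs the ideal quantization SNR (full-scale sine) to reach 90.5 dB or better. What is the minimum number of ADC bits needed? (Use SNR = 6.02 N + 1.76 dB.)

15 bits

N ≥ (90.5 − 1.76)/6.02 = 14.741 → N_min = 15.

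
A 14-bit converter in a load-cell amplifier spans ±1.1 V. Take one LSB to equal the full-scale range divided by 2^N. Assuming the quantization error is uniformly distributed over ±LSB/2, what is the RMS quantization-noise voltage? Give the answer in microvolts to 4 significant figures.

Full-scale range = 1.1 V − (-1.1 V) = 2.2 V.
Step size = 2.2/16384 V = 134.277 µV.
σ_q = LSB/√12 = 134.277 µV/3.4641 = 38.76 µV.

38.76 µV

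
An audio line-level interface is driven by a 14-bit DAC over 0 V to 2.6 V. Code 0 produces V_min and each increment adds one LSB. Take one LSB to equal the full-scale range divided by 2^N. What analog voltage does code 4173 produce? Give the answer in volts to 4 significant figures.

0.6622 V

V_FS = 2.6 V. LSB = 2.6 V / 2^14.
V_out = V_min + code × LSB = 0 V + 4173 × 2.6 V / 16384
      = 0 V + 0.662219 V = 0.662219 V.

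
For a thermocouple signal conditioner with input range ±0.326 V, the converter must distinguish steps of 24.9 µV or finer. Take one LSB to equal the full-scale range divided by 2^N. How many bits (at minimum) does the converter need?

15 bits

The full-scale span is 0.326 − (-0.326) = 0.652 V.
Need 2^N ≥ 0.652 V / 24.9 µV = 26180 → N_min = 15.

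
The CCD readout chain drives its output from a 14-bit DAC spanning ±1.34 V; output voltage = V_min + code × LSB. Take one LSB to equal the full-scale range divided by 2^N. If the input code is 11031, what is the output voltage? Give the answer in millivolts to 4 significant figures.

Full-scale range = 1.34 V − (-1.34 V) = 2.68 V. LSB = 2.68 V / 2^14.
V_out = V_min + code × LSB = -1.34 V + 11031 × 2.68 V / 16384
      = -1.34 V + 1.80439 V = 0.464387 V.

464.4 mV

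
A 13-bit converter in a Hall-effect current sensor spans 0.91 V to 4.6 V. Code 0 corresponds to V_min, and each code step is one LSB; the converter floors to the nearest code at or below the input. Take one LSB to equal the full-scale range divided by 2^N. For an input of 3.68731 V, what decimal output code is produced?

Range = 4.6 − (0.91) = 3.69 V. LSB = 3.69 V / 2^13 ≈ 450.4 µV.
code = ⌊(V_in − V_min)/LSB⌋ = ⌊(V_in − V_min) × 2^13 / range⌋
     = ⌊(3.68731 − (0.91)) × 8192 / 3.69⌋ = ⌊2.77731 × 8192/3.69⌋
     = ⌊6165.779⌋ = 6165.

6165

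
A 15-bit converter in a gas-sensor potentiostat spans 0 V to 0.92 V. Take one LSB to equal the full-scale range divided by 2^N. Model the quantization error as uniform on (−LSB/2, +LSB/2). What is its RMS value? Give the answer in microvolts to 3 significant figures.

Range is 0.92 V.
Step size = 0.92/32768 V = 28.076 µV.
σ_q = LSB/√12 = 28.076 µV/3.4641 = 8.10 µV.

8.10 µV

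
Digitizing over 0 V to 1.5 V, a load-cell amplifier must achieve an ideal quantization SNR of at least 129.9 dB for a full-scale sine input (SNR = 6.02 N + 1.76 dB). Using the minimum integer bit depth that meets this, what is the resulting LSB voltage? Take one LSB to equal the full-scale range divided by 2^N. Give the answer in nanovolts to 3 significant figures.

Range is 1.5 V.
Solving 6.02 N ≥ 129.9 − 1.76: N ≥ 21.286. Round up → N = 22.
LSB = 1.5 V ÷ 2^22 = 1.5/4194304 V = 358 nV.

358 nV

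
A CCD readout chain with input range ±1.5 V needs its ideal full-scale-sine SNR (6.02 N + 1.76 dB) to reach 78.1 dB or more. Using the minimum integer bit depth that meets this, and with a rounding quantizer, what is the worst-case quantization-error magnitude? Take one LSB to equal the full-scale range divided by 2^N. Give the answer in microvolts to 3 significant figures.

Range = 1.5 − (-1.5) = 3 V.
6.02 N + 1.76 ≥ 78.1 gives N ≥ 12.681, so the minimum integer is 13.
LSB = 3 V ÷ 2^13 = 3/8192 V = 366.21 µV.
Half an LSB is 183 µV.

183 µV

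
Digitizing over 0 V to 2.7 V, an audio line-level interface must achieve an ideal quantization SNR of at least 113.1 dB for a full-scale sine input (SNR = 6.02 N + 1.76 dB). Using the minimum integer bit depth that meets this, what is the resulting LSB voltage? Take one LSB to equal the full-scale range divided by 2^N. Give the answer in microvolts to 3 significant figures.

5.15 µV

Full-scale range = 2.7 V.
Required N = ⌈(113.1 − 1.76)/6.02⌉ = ⌈18.495⌉ = 19.
LSB = 2.7 V ÷ 2^19 = 2.7/524288 V = 5.15 µV.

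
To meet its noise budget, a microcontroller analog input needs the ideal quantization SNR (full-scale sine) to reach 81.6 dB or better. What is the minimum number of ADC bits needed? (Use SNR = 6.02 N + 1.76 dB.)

14 bits

6.02 N + 1.76 ≥ 81.6 gives N ≥ 13.262, so the minimum integer is 14.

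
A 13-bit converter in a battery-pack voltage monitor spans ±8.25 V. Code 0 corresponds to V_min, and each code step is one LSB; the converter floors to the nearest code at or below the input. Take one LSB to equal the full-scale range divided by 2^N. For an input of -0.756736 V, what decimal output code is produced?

3720

Full-scale range = 8.25 V − (-8.25 V) = 16.5 V. LSB = 16.5 V / 2^13 ≈ 2.014 mV.
(V_in − V_min) × 2^13/range = (-0.756736 − (-8.25)) × 8192/16.5 = 3720.292.
Floor → code = 3720.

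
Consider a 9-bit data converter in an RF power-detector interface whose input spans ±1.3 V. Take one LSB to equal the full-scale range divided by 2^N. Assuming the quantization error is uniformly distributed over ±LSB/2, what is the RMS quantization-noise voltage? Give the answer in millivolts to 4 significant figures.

1.466 mV

Range = 1.3 − (-1.3) = 2.6 V.
LSB = 2.6 V / 2^9 = 5.07813 mV.
RMS of a uniform error over width LSB is LSB/√12 = 1.466 mV.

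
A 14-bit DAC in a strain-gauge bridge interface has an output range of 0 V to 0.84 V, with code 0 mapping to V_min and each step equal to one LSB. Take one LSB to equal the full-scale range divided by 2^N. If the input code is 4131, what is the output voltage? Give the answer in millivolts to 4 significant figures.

211.8 mV

Full-scale range = 0.84 V. LSB = 0.84 V / 2^14.
V_out = 0 + 4131 × (0.84/16384) V
      = 0 V + 0.211794 V = 0.211794 V.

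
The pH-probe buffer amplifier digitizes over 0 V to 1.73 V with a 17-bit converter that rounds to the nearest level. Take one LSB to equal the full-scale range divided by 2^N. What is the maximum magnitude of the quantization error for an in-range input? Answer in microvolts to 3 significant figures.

6.60 µV

Full-scale range = 1.73 V.
LSB = 1.73 V ÷ 2^17 = 1.73/131072 V = 13.199 µV.
Worst-case error for round-to-nearest is half an LSB: 6.60 µV.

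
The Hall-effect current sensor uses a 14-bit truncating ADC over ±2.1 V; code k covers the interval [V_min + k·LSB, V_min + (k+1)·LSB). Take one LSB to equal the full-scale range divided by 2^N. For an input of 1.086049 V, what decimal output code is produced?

Range = 2.1 − (-2.1) = 4.2 V. LSB = 4.2 V / 2^14 ≈ 256.3 µV.
V_in − V_min = 1.086049 − (-2.1) = 3.186049 V.
Divide by LSB: 3.186049 × 16384/4.2 = 12428.6254.
Truncating gives code 12428.

12428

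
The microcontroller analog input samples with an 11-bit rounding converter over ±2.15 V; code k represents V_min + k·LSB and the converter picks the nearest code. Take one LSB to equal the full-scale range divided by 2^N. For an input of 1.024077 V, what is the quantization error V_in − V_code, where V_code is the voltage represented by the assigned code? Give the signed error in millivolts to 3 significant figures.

−0.532 mV

Span: 2.15 V − (-2.15 V) = 4.3 V. LSB = 4.3 V / 2^11 ≈ 2.100 mV.
(V_in − V_min)/LSB = (1.024077 − (-2.15)) × 2048/4.3 = 1511.7464 → nearest code k = 1512.
Reconstructed level: -2.15 + 1512 × 4.3/2048 V = 1.024609375 V.
e = 1.024077 − (1.024609375) = −0.532 mV.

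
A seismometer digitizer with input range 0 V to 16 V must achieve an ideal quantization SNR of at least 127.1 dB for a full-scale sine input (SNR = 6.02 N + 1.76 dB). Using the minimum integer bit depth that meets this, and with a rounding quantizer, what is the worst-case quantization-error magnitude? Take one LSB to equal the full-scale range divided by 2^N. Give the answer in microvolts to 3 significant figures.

3.81 µV

Full-scale range = 16 V.
Solving 6.02 N ≥ 127.1 − 1.76: N ≥ 20.821. Round up → N = 21.
One LSB is 16 V / 2097152 = 7.6294 µV.
|e|_max = LSB/2 = 3.81 µV.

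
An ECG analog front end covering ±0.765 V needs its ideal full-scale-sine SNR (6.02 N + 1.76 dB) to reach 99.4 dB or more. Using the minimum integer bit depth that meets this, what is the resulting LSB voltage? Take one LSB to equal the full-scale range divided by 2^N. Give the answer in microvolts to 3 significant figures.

Span: 0.765 V − (-0.765 V) = 1.53 V.
Required N = ⌈(99.4 − 1.76)/6.02⌉ = ⌈16.219⌉ = 17.
Step size = 1.53/131072 V = 11.7 µV.

11.7 µV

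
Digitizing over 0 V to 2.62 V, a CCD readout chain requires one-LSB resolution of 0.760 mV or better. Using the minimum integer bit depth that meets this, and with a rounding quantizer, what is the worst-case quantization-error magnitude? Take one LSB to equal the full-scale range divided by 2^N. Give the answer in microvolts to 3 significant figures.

Full-scale range = 2.62 V.
Levels needed ≥ 2.62/0.760 mV = 3447. 2^12 = 4096 suffices, so N_min = 12.
One LSB is 2.62 V / 4096 = 0.63965 mV.
Half an LSB is 320 µV.

320 µV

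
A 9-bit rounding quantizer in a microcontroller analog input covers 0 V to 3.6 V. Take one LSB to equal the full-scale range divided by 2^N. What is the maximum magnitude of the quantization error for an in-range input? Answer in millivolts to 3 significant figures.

3.52 mV

Span = 3.6 V.
Step size = 3.6/512 V = 7.0313 mV.
A rounding quantizer has |error| ≤ LSB/2 = 3.52 mV.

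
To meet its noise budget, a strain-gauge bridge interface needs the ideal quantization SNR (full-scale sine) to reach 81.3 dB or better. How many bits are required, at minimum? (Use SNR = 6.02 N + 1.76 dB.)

N ≥ (81.3 − 1.76)/6.02 = 13.213 → N_min = 14.

14 bits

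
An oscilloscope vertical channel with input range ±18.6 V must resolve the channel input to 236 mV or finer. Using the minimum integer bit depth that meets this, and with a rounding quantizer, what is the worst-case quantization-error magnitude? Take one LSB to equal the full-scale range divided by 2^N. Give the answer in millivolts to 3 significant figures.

72.7 mV

Full-scale range = 18.6 V − (-18.6 V) = 37.2 V.
37.2 V / 236 mV = 157.6. Since 2^7 = 128 and 2^8 = 256, N = 8.
LSB = 37.2 V ÷ 2^8 = 37.2/256 V = 145.31 mV.
Half an LSB is 72.7 mV.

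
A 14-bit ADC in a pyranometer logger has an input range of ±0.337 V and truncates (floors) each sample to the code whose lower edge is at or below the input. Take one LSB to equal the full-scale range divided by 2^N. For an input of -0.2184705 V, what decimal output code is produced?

2881

The full-scale span is 0.337 − (-0.337) = 0.674 V. LSB = 0.674 V / 2^14 ≈ 41.14 µV.
code = ⌊(V_in − V_min)/LSB⌋ = ⌊(V_in − V_min) × 2^14 / range⌋
     = ⌊(-0.2184705 − (-0.337)) × 16384 / 0.674⌋ = ⌊0.1185295 × 16384/0.674⌋
     = ⌊2881.287⌋ = 2881.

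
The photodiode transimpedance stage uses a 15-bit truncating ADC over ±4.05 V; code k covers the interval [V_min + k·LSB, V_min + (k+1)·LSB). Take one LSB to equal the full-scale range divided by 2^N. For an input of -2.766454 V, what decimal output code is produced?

Range = 4.05 − (-4.05) = 8.1 V. LSB = 8.1 V / 2^15 ≈ 247.2 µV.
(V_in − V_min) × 2^15/range = (-2.766454 − (-4.05)) × 32768/8.1 = 5192.498.
Floor → code = 5192.

5192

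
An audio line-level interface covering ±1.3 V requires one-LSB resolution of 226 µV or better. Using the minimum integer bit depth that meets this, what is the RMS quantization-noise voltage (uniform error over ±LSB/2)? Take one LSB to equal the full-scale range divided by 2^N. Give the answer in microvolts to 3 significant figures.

45.8 µV

Range = 1.3 − (-1.3) = 2.6 V.
Need 2^N ≥ 2.6 V / 226 µV = 11500 → N_min = 14.
One LSB is 2.6 V / 16384 = 158.69 µV.
V_rms = LSB/√12 = 45.8 µV.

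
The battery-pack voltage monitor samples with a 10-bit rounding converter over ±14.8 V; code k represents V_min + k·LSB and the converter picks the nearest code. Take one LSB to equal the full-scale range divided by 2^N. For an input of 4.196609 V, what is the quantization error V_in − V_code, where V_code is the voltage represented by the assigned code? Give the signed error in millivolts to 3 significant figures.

Span: 14.8 V − (-14.8 V) = 29.6 V. LSB = 29.6 V / 2^10 ≈ 28.91 mV.
Position in LSBs: (4.196609 − (-14.8)) × 1024/29.6 = 657.1800; rounding gives k = 657.
V_code = -14.8 + (657/1024) × 29.6 = 4.191406250 V.
e = 4.196609 − (4.191406250) = +5.20 mV.

+5.20 mV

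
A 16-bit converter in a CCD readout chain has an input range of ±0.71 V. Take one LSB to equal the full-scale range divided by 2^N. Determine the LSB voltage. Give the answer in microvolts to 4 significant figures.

The full-scale span is 0.71 − (-0.71) = 1.42 V.
2^16 = 65536 levels.
LSB = 1.42 V / 2^16 = 21.67 µV.

21.67 µV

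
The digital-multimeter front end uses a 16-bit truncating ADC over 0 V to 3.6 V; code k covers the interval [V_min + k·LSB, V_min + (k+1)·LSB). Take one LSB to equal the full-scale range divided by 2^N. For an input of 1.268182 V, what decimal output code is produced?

23086

Span = 3.6 V. LSB = 3.6 V / 2^16 ≈ 54.93 µV.
(V_in − V_min) × 2^16/range = (1.268182 − (0)) × 65536/3.6 = 23086.549.
Floor → code = 23086.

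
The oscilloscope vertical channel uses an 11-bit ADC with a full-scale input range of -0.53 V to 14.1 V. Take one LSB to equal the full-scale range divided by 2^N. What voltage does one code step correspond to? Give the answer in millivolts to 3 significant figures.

Range = 14.1 − (-0.53) = 14.63 V.
Number of codes = 2^11 = 2048.
LSB = 14.63 V ÷ 2^11 = 14.63/2048 V = 7.14 mV.

7.14 mV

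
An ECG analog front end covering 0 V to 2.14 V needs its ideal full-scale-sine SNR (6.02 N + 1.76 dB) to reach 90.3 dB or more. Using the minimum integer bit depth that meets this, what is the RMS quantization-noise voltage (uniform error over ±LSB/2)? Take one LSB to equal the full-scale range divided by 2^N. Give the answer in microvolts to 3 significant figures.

Full-scale range = 2.14 V.
6.02 N + 1.76 ≥ 90.3 gives N ≥ 14.708, so the minimum integer is 15.
LSB = 2.14 V ÷ 2^15 = 2.14/32768 V = 65.308 µV.
V_rms = LSB/√12 = 18.9 µV.

18.9 µV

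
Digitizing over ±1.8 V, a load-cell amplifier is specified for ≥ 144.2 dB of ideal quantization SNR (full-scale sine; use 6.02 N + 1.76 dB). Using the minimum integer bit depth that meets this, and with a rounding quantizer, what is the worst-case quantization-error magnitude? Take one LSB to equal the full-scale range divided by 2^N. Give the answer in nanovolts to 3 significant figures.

107 nV

Range = 1.8 − (-1.8) = 3.6 V.
N ≥ (144.2 − 1.76)/6.02 = 23.661 → N_min = 24.
LSB = 3.6 V / 2^24 = 214.58 nV.
Half an LSB is 107 nV.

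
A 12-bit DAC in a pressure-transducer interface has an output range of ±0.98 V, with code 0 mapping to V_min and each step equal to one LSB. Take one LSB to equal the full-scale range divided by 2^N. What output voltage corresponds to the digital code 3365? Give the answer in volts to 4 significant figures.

0.6302 V

The full-scale span is 0.98 − (-0.98) = 1.96 V. LSB = 1.96 V / 2^12.
V_out = -0.98 + 3365 × (1.96/4096) V
      = -0.98 V + 1.61021 V = 0.630205 V.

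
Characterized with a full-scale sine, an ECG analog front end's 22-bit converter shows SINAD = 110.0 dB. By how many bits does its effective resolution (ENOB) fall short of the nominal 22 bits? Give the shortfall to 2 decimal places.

ENOB = (SINAD − 1.76)/6.02 = (110.0 − 1.76)/6.02 = 17.9801 bits.
Shortfall = 22 − 17.9801 = 4.0199 bits.

4.02 bits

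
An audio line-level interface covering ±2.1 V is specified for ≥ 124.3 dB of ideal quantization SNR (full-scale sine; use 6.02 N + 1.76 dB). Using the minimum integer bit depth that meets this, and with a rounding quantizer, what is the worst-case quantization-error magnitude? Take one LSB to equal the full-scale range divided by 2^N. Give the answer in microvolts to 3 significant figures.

1.00 µV

Range = 2.1 − (-2.1) = 4.2 V.
N ≥ (124.3 − 1.76)/6.02 = 20.355 → N_min = 21.
One LSB is 4.2 V / 2097152 = 2.0027 µV.
Max error for round-to-nearest is LSB/2 = 1.00 µV.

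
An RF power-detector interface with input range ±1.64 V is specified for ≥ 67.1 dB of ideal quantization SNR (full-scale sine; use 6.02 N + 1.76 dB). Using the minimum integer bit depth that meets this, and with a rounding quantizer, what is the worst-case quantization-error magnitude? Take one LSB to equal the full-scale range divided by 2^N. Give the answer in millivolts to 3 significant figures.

0.801 mV

The full-scale span is 1.64 − (-1.64) = 3.28 V.
N ≥ (67.1 − 1.76)/6.02 = 10.854 → N_min = 11.
Step size = 3.28/2048 V = 1.6016 mV.
|e|_max = LSB/2 = 0.801 mV.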